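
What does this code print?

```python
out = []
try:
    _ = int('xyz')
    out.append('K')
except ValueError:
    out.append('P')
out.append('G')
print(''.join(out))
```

Execution trace: 'P' (except ValueError) → 'G' (after the try/except). Output: PG

Answer: PG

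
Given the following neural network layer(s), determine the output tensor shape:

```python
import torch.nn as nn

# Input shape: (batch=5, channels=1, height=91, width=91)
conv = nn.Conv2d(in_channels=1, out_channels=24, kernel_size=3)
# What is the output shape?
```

Input: (5, 1, 91, 91) -> Output: (5, 24, 89, 89)

Answer: (5, 24, 89, 89)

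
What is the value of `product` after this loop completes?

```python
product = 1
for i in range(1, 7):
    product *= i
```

6! = 720
`product` takes the values: 1 → 2 → 6 → 24 → 120 → 720

Answer: 720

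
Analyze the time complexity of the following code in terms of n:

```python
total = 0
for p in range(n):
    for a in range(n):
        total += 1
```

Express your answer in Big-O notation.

Each loop level contributes: n × n. Multiplying the contributions gives O(n^2).

Answer: O(n^2)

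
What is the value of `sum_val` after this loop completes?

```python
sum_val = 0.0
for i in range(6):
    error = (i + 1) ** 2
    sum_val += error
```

Sum of squared losses 1² + 2² + ... + 6²
`sum_val` takes the values: 0.0 → 1.0 → 5.0 → 14.0 → 30.0 → 55.0 → 91.0

Answer: 91.0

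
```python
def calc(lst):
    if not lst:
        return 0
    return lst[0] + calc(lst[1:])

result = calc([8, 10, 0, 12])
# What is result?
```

8 + 10 + 0 + 12 + 0 = 30

Answer: 30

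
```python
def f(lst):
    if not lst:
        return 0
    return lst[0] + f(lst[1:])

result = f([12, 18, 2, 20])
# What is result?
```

12 + 18 + 2 + 20 + 0 = 52

Answer: 52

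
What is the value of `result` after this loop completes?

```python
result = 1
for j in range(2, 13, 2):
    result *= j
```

Product of even numbers 2 to 12
`result` takes the values: 1 → 2 → 8 → 48 → 384 → 3840 → 46080

Answer: 46080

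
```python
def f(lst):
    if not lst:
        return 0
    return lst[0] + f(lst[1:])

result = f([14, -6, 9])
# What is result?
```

14 + (-6) + 9 + 0 = 17

Answer: 17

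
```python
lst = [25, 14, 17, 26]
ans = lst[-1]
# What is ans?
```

Trace:
`lst = [25, 14, 17, 26]` → lst = [25, 14, 17, 26]
`ans = lst[-1]` → ans = 26
So ans = 26

Answer: 26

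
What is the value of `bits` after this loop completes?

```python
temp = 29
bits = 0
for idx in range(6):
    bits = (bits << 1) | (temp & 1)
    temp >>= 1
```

Reverse lowest 6 bits of 29
`bits` takes the values: 0 → 1 → 2 → 5 → 11 → 23 → 46

Answer: 46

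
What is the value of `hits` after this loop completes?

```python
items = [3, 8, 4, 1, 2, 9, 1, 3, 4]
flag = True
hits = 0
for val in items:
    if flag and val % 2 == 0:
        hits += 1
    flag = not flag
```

Count even values at even positions
`hits` takes the values: 0 → 1 → 2 → 3

Answer: 3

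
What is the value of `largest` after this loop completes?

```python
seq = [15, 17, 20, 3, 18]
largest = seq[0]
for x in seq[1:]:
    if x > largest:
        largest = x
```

Maximum of [15, 17, 20, 3, 18]
`largest` takes the values: 15 → 17 → 20

Answer: 20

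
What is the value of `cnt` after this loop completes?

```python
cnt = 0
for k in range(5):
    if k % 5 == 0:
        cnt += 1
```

Count numbers divisible by 5 in range(5)
`cnt` takes the values: 0 → 1

Answer: 1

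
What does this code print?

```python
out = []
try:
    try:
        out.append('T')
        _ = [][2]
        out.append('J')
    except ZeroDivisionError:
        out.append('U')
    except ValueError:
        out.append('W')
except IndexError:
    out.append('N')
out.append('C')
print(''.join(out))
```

Execution trace: 'T' (try body) → 'N' (outer except IndexError) → 'C' (after the try/except). Output: TNC

Answer: TNC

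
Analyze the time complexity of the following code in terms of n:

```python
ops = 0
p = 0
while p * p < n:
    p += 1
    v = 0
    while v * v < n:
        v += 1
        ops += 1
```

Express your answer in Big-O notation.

Each loop level contributes: √n × √n. Multiplying the contributions gives O(n).

Answer: O(n)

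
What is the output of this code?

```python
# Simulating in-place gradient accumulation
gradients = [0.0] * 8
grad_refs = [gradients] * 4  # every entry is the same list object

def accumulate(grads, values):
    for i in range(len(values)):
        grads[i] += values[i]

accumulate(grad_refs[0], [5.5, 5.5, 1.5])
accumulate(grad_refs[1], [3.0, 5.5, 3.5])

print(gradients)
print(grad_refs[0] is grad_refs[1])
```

Key concept: gradient accumulation aliasing.
Step by step:
`gradients = [0.0] * 8` → gradients = [0.0, 0.0, 0.0, 0.0, 0.0, 0.0, 0.0, 0.0]
`grad_refs = [gradients] * 4` → grad_refs = [[0.0, 0.0, 0.0, 0.0, 0.0, 0.0, 0.0, 0.0], [0.0, 0.0, 0.0, 0.0, 0.0, 0.0, 0.0, 0.0], [0.0, 0.0, 0.0, 0.0, 0.0, 0.0, 0.0, 0.0], [0.0, 0.0, 0.0, 0.0, 0.0, 0.0, 0.0, 0.0]]
`accumulate(grad_refs[0], [5.5, 5.5, 1.5])` → gradients = [5.5, 5.5, 1.5, 0.0, 0.0, 0.0, 0.0, 0.0]; grad_refs = [[5.5, 5.5, 1.5, 0.0, 0.0, 0.0, 0.0, 0.0], [5.5, 5.5, 1.5, 0.0, 0.0, 0.0, 0.0, 0.0], [5.5, 5.5, 1.5, 0.0, 0.0, 0.0, 0.0, 0.0], [5.5, 5.5, 1.5, 0.0, 0.0, 0.0, 0.0, 0.0]]
`accumulate(grad_refs[1], [3.0, 5.5, 3.5])` → gradients = [8.5, 11.0, 5.0, 0.0, 0.0, 0.0, 0.0, 0.0]; grad_refs = [[8.5, 11.0, 5.0, 0.0, 0.0, 0.0, 0.0, 0.0], [8.5, 11.0, 5.0, 0.0, 0.0, 0.0, 0.0, 0.0], [8.5, 11.0, 5.0, 0.0, 0.0, 0.0, 0.0, 0.0], [8.5, 11.0, 5.0, 0.0, 0.0, 0.0, 0.0, 0.0]]
`print(gradients)` → prints [8.5, 11.0, 5.0, 0.0, 0.0, 0.0, 0.0, 0.0]
`print(grad_refs[0] is grad_refs[1])` → prints True

Answer:
[8.5, 11.0, 5.0, 0.0, 0.0, 0.0, 0.0, 0.0]
True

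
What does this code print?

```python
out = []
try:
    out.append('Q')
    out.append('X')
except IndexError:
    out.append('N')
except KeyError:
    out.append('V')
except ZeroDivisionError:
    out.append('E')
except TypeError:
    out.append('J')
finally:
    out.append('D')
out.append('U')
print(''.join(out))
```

Execution trace: 'Q' (try body) → 'X' (try body, no exception) → 'D' (finally) → 'U' (after the try/except). Output: QXDU

Answer: QXDU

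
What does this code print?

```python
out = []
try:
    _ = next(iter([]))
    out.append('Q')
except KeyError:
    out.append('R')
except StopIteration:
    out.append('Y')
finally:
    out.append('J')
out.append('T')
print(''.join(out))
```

Execution trace: 'Y' (except StopIteration) → 'J' (finally) → 'T' (after the try/except). Output: YJT

Answer: YJT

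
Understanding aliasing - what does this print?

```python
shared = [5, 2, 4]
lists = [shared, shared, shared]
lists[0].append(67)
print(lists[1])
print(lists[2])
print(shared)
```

Key concept: list of same reference.
Step by step:
`shared = [5, 2, 4]` → shared = [5, 2, 4]
`lists = [shared, shared, shared]` → lists = [[5, 2, 4], [5, 2, 4], [5, 2, 4]]
`lists[0].append(67)` → shared = [5, 2, 4, 67]; lists = [[5, 2, 4, 67], [5, 2, 4, 67], [5, 2, 4, 67]]
`print(lists[1])` → prints [5, 2, 4, 67]
`print(lists[2])` → prints [5, 2, 4, 67]
`print(shared)` → prints [5, 2, 4, 67]

Answer:
[5, 2, 4, 67]
[5, 2, 4, 67]
[5, 2, 4, 67]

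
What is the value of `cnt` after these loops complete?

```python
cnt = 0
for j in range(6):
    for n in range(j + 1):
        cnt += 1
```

Triangle: 1 + 2 + ... + 6
`cnt` takes the values: 0 → 1 → 2 → 3 → 4 → 5 → 6 → 7 → 8 → 9 → 10 → 11 → 12 → 13 → 14 → 15 → 16 → 17 → 18 → 19 → 20 → 21

Answer: 21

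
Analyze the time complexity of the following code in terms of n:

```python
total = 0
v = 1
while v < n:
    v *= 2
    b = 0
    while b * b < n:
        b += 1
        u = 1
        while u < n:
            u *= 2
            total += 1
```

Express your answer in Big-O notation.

Each loop level contributes: log n × √n × log n. Multiplying the contributions gives O(√n log² n).

Answer: O(√n log² n)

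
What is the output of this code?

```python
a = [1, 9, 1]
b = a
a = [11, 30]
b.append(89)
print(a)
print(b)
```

Key concept: rebinding vs mutation: a is rebound to a new list, b still points at the original.
Step by step:
`a = [1, 9, 1]` → a = [1, 9, 1]
`b = a` → b = [1, 9, 1] (same object as a)
`a = [11, 30]` → a = [11, 30]
`b.append(89)` → b = [1, 9, 1, 89]
`print(a)` → prints [11, 30]
`print(b)` → prints [1, 9, 1, 89]

Answer:
[11, 30]
[1, 9, 1, 89]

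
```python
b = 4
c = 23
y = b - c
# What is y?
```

Trace:
`b = 4` → b = 4
`c = 23` → c = 23
`y = b - c` → y = -19
So y = -19

Answer: -19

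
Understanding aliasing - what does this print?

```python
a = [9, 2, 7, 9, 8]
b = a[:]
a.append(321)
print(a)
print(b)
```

Key concept: slice [:] creates copy.
Step by step:
`a = [9, 2, 7, 9, 8]` → a = [9, 2, 7, 9, 8]
`b = a[:]` → b = [9, 2, 7, 9, 8]
`a.append(321)` → a = [9, 2, 7, 9, 8, 321]
`print(a)` → prints [9, 2, 7, 9, 8, 321]
`print(b)` → prints [9, 2, 7, 9, 8]

Answer:
[9, 2, 7, 9, 8, 321]
[9, 2, 7, 9, 8]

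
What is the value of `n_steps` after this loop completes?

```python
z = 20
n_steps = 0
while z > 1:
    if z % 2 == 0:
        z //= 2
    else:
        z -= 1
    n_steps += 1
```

Steps to reduce 20 to 1
`n_steps` takes the values: 0 → 1 → 2 → 3 → 4 → 5

Answer: 5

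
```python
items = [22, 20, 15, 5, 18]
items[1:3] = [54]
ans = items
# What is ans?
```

Trace:
`items = [22, 20, 15, 5, 18]` → items = [22, 20, 15, 5, 18]
`items[1:3] = [54]` → items = [22, 54, 5, 18]
`ans = items` → ans = [22, 54, 5, 18]
So ans = [22, 54, 5, 18]

Answer: [22, 54, 5, 18]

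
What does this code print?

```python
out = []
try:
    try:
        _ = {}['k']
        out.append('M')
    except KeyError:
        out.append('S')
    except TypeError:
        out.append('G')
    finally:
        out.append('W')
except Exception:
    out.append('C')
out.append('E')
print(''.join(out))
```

Execution trace: 'S' (inner except KeyError) → 'W' (inner finally) → 'E' (after the try/except). Output: SWE

Answer: SWE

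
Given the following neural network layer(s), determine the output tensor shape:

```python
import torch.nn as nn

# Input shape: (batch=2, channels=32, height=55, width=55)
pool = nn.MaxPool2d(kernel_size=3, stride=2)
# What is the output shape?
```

Input: (2, 32, 55, 55) -> Output: (2, 32, 27, 27)

Answer: (2, 32, 27, 27)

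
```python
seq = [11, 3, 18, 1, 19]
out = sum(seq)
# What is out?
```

Trace:
`seq = [11, 3, 18, 1, 19]` → seq = [11, 3, 18, 1, 19]
`out = sum(seq)` → out = 52
So out = 52

Answer: 52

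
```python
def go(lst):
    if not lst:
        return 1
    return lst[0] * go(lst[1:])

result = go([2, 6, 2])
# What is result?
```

Product over [2, 6, 2] = 2 * 6 * 2 = 24

Answer: 24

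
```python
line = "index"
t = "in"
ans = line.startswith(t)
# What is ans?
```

Trace:
`line = "index"` → line = 'index'
`t = "in"` → t = 'in'
`ans = line.startswith(t)` → ans = True
So ans = True

Answer: True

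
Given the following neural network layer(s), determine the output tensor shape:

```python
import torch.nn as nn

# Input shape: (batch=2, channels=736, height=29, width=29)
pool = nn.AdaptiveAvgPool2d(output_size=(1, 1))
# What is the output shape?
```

Input: (2, 736, 29, 29) -> Output: (2, 736, 1, 1)

Answer: (2, 736, 1, 1)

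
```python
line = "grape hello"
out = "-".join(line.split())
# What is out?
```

Trace:
`line = "grape hello"` → line = 'grape hello'
`out = "-".join(line.split())` → out = 'grape-hello'
So out = 'grape-hello'

Answer: 'grape-hello'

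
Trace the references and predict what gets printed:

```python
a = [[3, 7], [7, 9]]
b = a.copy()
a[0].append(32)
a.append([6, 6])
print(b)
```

Key concept: shallow copy with nested lists.
Step by step:
`a = [[3, 7], [7, 9]]` → a = [[3, 7], [7, 9]]
`b = a.copy()` → b = [[3, 7], [7, 9]]
`a[0].append(32)` → a = [[3, 7, 32], [7, 9]]; b = [[3, 7, 32], [7, 9]]
`a.append([6, 6])` → a = [[3, 7, 32], [7, 9], [6, 6]]
`print(b)` → prints [[3, 7, 32], [7, 9]]

Answer: [[3, 7, 32], [7, 9]]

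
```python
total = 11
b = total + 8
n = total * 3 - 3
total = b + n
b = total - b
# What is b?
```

Trace:
`total = 11` → total = 11
`b = total + 8` → b = 19
`n = total * 3 - 3` → n = 30
`total = b + n` → total = 49
`b = total - b` → b = 30
So b = 30

Answer: 30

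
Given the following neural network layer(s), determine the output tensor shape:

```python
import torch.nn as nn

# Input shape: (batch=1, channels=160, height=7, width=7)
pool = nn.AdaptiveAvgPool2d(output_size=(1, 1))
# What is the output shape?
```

Input: (1, 160, 7, 7) -> Output: (1, 160, 1, 1)

Answer: (1, 160, 1, 1)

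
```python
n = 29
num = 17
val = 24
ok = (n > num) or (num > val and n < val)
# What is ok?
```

Trace:
`n = 29` → n = 29
`num = 17` → num = 17
`val = 24` → val = 24
`ok = (n > num) or (num > val and n < val)` → ok = True
So ok = True

Answer: True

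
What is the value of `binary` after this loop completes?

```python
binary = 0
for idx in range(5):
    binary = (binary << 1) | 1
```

Build 5 consecutive 1-bits: 0b11111
`binary` takes the values: 0 → 1 → 3 → 7 → 15 → 31

Answer: 31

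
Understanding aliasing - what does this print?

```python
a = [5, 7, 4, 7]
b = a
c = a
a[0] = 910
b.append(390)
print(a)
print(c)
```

Key concept: multiple aliases.
Step by step:
`a = [5, 7, 4, 7]` → a = [5, 7, 4, 7]
`b = a` → b = [5, 7, 4, 7] (same object as a)
`c = a` → c = [5, 7, 4, 7] (same object as a, b)
`a[0] = 910` → a = [910, 7, 4, 7] (same object as b, c); b = [910, 7, 4, 7] (same object as a, c); c = [910, 7, 4, 7] (same object as a, b)
`b.append(390)` → a = [910, 7, 4, 7, 390] (same object as b, c); b = [910, 7, 4, 7, 390] (same object as a, c); c = [910, 7, 4, 7, 390] (same object as a, b)
`print(a)` → prints [910, 7, 4, 7, 390]
`print(c)` → prints [910, 7, 4, 7, 390]

Answer:
[910, 7, 4, 7, 390]
[910, 7, 4, 7, 390]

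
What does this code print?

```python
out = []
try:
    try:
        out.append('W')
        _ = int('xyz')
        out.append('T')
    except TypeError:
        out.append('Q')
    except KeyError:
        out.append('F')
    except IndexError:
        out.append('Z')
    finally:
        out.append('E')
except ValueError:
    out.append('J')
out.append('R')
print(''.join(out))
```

Execution trace: 'W' (try body) → 'E' (finally) → 'J' (outer except ValueError) → 'R' (after the try/except). Output: WEJR

Answer: WEJR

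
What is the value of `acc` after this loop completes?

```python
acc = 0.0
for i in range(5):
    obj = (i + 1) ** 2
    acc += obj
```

Sum of squared losses 1² + 2² + ... + 5²
`acc` takes the values: 0.0 → 1.0 → 5.0 → 14.0 → 30.0 → 55.0

Answer: 55.0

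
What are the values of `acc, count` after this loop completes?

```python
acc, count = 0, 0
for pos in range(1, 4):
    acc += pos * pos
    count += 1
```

Sum of squares and count
`acc, count` takes the values: (0, 0) → (1, 0) → (1, 1) → (5, 1) → (5, 2) → (14, 2) → (14, 3)

Answer: 14, 3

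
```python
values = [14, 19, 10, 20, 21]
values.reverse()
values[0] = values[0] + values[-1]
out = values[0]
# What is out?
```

Trace:
`values = [14, 19, 10, 20, 21]` → values = [14, 19, 10, 20, 21]
`values.reverse()` → values = [21, 20, 10, 19, 14]
`values[0] = values[0] + values[-1]` → values = [35, 20, 10, 19, 14]
`out = values[0]` → out = 35
So out = 35

Answer: 35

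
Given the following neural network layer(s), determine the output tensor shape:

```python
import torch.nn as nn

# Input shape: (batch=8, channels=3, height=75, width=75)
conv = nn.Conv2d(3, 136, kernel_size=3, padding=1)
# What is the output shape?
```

Input: (8, 3, 75, 75) -> Output: (8, 136, 75, 75)

Answer: (8, 136, 75, 75)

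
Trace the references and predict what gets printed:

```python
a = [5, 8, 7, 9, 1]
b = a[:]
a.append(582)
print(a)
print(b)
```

Key concept: slice [:] creates copy.
Step by step:
`a = [5, 8, 7, 9, 1]` → a = [5, 8, 7, 9, 1]
`b = a[:]` → b = [5, 8, 7, 9, 1]
`a.append(582)` → a = [5, 8, 7, 9, 1, 582]
`print(a)` → prints [5, 8, 7, 9, 1, 582]
`print(b)` → prints [5, 8, 7, 9, 1]

Answer:
[5, 8, 7, 9, 1, 582]
[5, 8, 7, 9, 1]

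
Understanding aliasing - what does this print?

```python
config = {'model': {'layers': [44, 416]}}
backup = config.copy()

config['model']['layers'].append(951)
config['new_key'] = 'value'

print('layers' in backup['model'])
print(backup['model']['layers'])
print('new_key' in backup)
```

Key concept: shallow copy gotcha with nested dict.
Step by step:
`config = {'model': {'layers': [44, 416]}}` → config = {'model': {'layers': [44, 416]}}
`backup = config.copy()` → backup = {'model': {'layers': [44, 416]}}
`config['model']['layers'].append(951)` → config = {'model': {'layers': [44, 416, 951]}}; backup = {'model': {'layers': [44, 416, 951]}}
`config['new_key'] = 'value'` → config = {'model': {'layers': [44, 416, 951]}, 'new_key': 'value'}
`print('layers' in backup['model'])` → prints True
`print(backup['model']['layers'])` → prints [44, 416, 951]
`print('new_key' in backup)` → prints False

Answer:
True
[44, 416, 951]
False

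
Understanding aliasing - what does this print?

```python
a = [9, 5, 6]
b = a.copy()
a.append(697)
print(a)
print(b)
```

Key concept: list.copy() creates independent copy.
Step by step:
`a = [9, 5, 6]` → a = [9, 5, 6]
`b = a.copy()` → b = [9, 5, 6]
`a.append(697)` → a = [9, 5, 6, 697]
`print(a)` → prints [9, 5, 6, 697]
`print(b)` → prints [9, 5, 6]

Answer:
[9, 5, 6, 697]
[9, 5, 6]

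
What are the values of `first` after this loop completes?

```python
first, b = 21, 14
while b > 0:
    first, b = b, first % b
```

GCD of 21 and 14
`first` takes the values: 21 → 14 → 7

Answer: 7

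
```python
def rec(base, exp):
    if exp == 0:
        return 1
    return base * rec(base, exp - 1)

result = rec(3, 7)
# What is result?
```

rec(3, 7) = 3 * 3 * 3 * 3 * 3 * 3 * 3 = 2187

Answer: 2187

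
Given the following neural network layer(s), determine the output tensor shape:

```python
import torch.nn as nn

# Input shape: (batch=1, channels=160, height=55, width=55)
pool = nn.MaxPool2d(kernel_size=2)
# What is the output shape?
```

Input: (1, 160, 55, 55) -> Output: (1, 160, 27, 27)

Answer: (1, 160, 27, 27)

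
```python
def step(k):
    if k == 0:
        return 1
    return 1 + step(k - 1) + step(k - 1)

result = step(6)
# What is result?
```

step(k) = 1 + 2·step(k-1), step(0)=1. Closed form: (1+1)·2^6 - 1 = 127.

Answer: 127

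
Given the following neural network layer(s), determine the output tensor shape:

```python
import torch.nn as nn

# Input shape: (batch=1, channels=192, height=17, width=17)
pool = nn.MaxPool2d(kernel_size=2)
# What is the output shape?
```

Input: (1, 192, 17, 17) -> Output: (1, 192, 8, 8)

Answer: (1, 192, 8, 8)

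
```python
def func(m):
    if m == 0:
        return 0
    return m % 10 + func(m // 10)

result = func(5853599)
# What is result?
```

Sum of digits of 5853599: 9 + 9 + 5 + 3 + 5 + 8 + 5 = 44

Answer: 44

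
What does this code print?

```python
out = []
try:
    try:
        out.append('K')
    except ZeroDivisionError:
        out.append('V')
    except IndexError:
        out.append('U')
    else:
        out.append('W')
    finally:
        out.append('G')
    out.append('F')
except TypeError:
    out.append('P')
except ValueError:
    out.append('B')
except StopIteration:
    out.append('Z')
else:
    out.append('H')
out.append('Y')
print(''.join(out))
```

Execution trace: 'K' (inner try body, no exception) → 'W' (inner else) → 'G' (inner finally) → 'F' (try body, no exception) → 'H' (else) → 'Y' (after the try/except). Output: KWGFHY

Answer: KWGFHY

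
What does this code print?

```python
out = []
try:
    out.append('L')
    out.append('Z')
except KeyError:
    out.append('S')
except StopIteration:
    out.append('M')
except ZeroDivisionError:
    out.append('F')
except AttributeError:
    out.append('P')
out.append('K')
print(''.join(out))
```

Execution trace: 'L' (try body) → 'Z' (try body, no exception) → 'K' (after the try/except). Output: LZK

Answer: LZK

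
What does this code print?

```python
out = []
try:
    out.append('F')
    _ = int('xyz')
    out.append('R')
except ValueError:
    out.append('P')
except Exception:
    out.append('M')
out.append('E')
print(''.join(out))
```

Execution trace: 'F' (try body) → 'P' (except ValueError) → 'E' (after the try/except). Output: FPE

Answer: FPE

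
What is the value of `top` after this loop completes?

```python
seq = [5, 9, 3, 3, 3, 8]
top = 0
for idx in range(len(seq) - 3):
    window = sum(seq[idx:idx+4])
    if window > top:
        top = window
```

Max sum of 4-element window in [5, 9, 3, 3, 3, 8]
`top` takes the values: 0 → 20

Answer: 20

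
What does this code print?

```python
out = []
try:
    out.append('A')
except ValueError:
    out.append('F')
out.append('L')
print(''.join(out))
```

Execution trace: 'A' (try body, no exception) → 'L' (after the try/except). Output: AL

Answer: AL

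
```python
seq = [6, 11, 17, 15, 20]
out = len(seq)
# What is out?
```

Trace:
`seq = [6, 11, 17, 15, 20]` → seq = [6, 11, 17, 15, 20]
`out = len(seq)` → out = 5
So out = 5

Answer: 5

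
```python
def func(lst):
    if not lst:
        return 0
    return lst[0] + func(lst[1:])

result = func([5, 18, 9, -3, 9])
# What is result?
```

5 + 18 + 9 + (-3) + 9 + 0 = 38

Answer: 38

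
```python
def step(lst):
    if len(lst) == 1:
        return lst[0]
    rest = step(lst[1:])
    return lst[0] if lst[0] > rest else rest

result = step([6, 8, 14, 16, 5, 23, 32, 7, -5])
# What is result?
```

Recursive max over [6, 8, 14, 16, 5, 23, 32, 7, -5] = 32

Answer: 32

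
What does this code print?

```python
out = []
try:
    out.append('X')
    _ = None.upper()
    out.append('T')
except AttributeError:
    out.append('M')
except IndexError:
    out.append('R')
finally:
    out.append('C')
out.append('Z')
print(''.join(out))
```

Execution trace: 'X' (try body) → 'M' (except AttributeError) → 'C' (finally) → 'Z' (after the try/except). Output: XMCZ

Answer: XMCZ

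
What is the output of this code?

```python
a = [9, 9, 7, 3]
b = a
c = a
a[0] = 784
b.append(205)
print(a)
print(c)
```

Key concept: multiple aliases.
Step by step:
`a = [9, 9, 7, 3]` → a = [9, 9, 7, 3]
`b = a` → b = [9, 9, 7, 3] (same object as a)
`c = a` → c = [9, 9, 7, 3] (same object as a, b)
`a[0] = 784` → a = [784, 9, 7, 3] (same object as b, c); b = [784, 9, 7, 3] (same object as a, c); c = [784, 9, 7, 3] (same object as a, b)
`b.append(205)` → a = [784, 9, 7, 3, 205] (same object as b, c); b = [784, 9, 7, 3, 205] (same object as a, c); c = [784, 9, 7, 3, 205] (same object as a, b)
`print(a)` → prints [784, 9, 7, 3, 205]
`print(c)` → prints [784, 9, 7, 3, 205]

Answer:
[784, 9, 7, 3, 205]
[784, 9, 7, 3, 205]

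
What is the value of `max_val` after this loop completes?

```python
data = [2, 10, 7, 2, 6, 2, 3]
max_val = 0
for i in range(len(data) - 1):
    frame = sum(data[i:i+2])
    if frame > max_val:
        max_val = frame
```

Max sum of 2-element window in [2, 10, 7, 2, 6, 2, 3]
`max_val` takes the values: 0 → 12 → 17

Answer: 17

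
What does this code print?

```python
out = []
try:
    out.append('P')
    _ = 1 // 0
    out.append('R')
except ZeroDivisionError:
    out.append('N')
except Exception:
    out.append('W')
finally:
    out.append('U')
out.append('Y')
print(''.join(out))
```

Execution trace: 'P' (try body) → 'N' (except ZeroDivisionError) → 'U' (finally) → 'Y' (after the try/except). Output: PNUY

Answer: PNUY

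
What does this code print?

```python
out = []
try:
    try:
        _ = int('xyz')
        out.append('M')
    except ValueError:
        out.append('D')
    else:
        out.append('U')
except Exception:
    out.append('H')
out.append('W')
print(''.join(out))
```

Execution trace: 'D' (inner except ValueError) → 'W' (after the try/except). Output: DW

Answer: DW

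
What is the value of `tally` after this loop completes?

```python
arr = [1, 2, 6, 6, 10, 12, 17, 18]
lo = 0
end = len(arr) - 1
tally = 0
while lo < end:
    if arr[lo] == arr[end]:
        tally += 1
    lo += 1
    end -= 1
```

Count matching pairs from ends
`tally` takes the values: 0

Answer: 0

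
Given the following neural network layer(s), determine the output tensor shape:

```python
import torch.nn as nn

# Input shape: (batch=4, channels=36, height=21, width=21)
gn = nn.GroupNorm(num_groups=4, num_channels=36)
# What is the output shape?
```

Input: (4, 36, 21, 21) -> Output: (4, 36, 21, 21)

Answer: (4, 36, 21, 21)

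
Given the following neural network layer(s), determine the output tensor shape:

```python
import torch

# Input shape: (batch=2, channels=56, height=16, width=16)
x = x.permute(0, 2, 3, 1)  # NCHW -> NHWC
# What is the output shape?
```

Input: (2, 56, 16, 16) -> Output: (2, 16, 16, 56)

Answer: (2, 16, 16, 56)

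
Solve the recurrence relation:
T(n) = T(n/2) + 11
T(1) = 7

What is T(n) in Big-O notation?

Each step divides n by 2 and adds 11. After log_2(n) steps we reach T(1)=7. So T(n) = 11·log_2(n) + 7 = O(log n).

Answer: O(log n)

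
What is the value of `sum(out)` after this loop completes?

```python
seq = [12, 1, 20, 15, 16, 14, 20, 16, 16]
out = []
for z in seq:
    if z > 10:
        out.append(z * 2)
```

Sum of doubled values > 10
`out` takes the values: [] → [24] → [24, 40] → [24, 40, 30] → [24, 40, 30, 32] → [24, 40, 30, 32, 28] → [24, 40, 30, 32, 28, 40] → [24, 40, 30, 32, 28, 40, 32] → [24, 40, 30, 32, 28, 40, 32, 32]
So `sum(out)` = 258

Answer: 258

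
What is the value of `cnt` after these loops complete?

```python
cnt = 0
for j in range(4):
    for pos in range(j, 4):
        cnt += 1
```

Upper triangle: 4 + 3 + ... + 1
`cnt` takes the values: 0 → 1 → 2 → 3 → 4 → 5 → 6 → 7 → 8 → 9 → 10

Answer: 10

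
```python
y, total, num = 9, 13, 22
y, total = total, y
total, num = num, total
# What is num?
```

Trace:
`y, total, num = 9, 13, 22` → y = 9; total = 13; num = 22
`y, total = total, y` → y = 13; total = 9
`total, num = num, total` → total = 22; num = 9
So num = 9

Answer: 9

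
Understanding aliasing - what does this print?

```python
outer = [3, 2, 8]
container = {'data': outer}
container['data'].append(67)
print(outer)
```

Key concept: dict holds reference to list.
Step by step:
`outer = [3, 2, 8]` → outer = [3, 2, 8]
`container = {'data': outer}` → container = {'data': [3, 2, 8]}
`container['data'].append(67)` → outer = [3, 2, 8, 67]; container = {'data': [3, 2, 8, 67]}
`print(outer)` → prints [3, 2, 8, 67]

Answer: [3, 2, 8, 67]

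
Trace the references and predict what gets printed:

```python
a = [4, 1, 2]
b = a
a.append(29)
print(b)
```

Key concept: basic list aliasing.
Step by step:
`a = [4, 1, 2]` → a = [4, 1, 2]
`b = a` → b = [4, 1, 2] (same object as a)
`a.append(29)` → a = [4, 1, 2, 29] (same object as b); b = [4, 1, 2, 29] (same object as a)
`print(b)` → prints [4, 1, 2, 29]

Answer: [4, 1, 2, 29]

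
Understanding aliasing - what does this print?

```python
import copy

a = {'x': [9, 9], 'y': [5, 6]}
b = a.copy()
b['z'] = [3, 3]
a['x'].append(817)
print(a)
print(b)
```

Key concept: shallow copy of dict with mutable values.
Step by step:
`a = {'x': [9, 9], 'y': [5, 6]}` → a = {'x': [9, 9], 'y': [5, 6]}
`b = a.copy()` → b = {'x': [9, 9], 'y': [5, 6]}
`b['z'] = [3, 3]` → b = {'x': [9, 9], 'y': [5, 6], 'z': [3, 3]}
`a['x'].append(817)` → a = {'x': [9, 9, 817], 'y': [5, 6]}; b = {'x': [9, 9, 817], 'y': [5, 6], 'z': [3, 3]}
`print(a)` → prints {'x': [9, 9, 817], 'y': [5, 6]}
`print(b)` → prints {'x': [9, 9, 817], 'y': [5, 6], 'z': [3, 3]}

Answer:
{'x': [9, 9, 817], 'y': [5, 6]}
{'x': [9, 9, 817], 'y': [5, 6], 'z': [3, 3]}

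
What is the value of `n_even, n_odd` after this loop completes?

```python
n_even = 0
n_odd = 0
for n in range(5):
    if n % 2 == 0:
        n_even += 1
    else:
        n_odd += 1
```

Count evens and odds in range(5)
`n_even, n_odd` takes the values: (0, 0) → (1, 0) → (1, 1) → (2, 1) → (2, 2) → (3, 2)

Answer: 3, 2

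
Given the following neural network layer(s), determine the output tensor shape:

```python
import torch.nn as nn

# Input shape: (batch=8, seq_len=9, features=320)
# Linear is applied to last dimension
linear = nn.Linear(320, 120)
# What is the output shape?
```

Input: (8, 9, 320) -> Output: (8, 9, 120)

Answer: (8, 9, 120)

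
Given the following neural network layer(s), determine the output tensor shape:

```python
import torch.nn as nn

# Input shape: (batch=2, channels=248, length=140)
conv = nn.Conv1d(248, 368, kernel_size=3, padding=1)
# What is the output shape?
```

Input: (2, 248, 140) -> Output: (2, 368, 140)

Answer: (2, 368, 140)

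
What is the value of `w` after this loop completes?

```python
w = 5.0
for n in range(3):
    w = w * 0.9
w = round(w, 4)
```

Exponential decay: 5.0 * 0.9^3
`w` takes the values: 5.0 → 4.5 → 4.05 → 3.645

Answer: 3.645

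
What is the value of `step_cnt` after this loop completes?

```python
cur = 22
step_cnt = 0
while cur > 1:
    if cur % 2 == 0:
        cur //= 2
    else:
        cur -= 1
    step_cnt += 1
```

Steps to reduce 22 to 1
`step_cnt` takes the values: 0 → 1 → 2 → 3 → 4 → 5 → 6

Answer: 6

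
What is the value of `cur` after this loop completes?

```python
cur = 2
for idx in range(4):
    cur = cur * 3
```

Multiply by 3, 4 times: 2 * 3^4 = 162
`cur` takes the values: 2 → 6 → 18 → 54 → 162

Answer: 162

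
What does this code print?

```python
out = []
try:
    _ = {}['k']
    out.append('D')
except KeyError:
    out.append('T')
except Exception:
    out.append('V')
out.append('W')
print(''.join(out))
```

Execution trace: 'T' (except KeyError) → 'W' (after the try/except). Output: TW

Answer: TW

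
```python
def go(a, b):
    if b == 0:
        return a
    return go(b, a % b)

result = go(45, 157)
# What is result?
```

go(45, 157) -> go(157, 45) -> go(45, 22) -> go(22, 1) -> go(1, 0) -> 1

Answer: 1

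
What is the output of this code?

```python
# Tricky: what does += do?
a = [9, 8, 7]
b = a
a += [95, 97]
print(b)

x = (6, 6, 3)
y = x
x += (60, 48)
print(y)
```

Key concept: += behavior differs for mutable vs immutable.
Step by step:
`a = [9, 8, 7]` → a = [9, 8, 7]
`b = a` → b = [9, 8, 7] (same object as a)
`a += [95, 97]` → a = [9, 8, 7, 95, 97] (same object as b); b = [9, 8, 7, 95, 97] (same object as a)
`print(b)` → prints [9, 8, 7, 95, 97]
`x = (6, 6, 3)` → x = (6, 6, 3)
`y = x` → y = (6, 6, 3)
`x += (60, 48)` → x = (6, 6, 3, 60, 48)
`print(y)` → prints (6, 6, 3)

Answer:
[9, 8, 7, 95, 97]
(6, 6, 3)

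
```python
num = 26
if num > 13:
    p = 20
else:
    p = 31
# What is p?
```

Trace:
`num = 26` → num = 26
`if num > 13: ...` → num > 13 is True → p = 20
So p = 20

Answer: 20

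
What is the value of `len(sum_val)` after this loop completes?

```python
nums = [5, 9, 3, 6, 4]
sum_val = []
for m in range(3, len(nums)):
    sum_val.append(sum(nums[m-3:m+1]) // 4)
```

Number of 4-element averages
`sum_val` takes the values: [] → [5] → [5, 5]
So `len(sum_val)` = 2

Answer: 2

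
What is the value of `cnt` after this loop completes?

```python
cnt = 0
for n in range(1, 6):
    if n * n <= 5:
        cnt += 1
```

Count numbers where n² ≤ 5
`cnt` takes the values: 0 → 1 → 2

Answer: 2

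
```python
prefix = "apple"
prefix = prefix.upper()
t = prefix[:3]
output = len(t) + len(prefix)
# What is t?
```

Trace:
`prefix = "apple"` → prefix = 'apple'
`prefix = prefix.upper()` → prefix = 'APPLE'
`t = prefix[:3]` → t = 'APP'
`output = len(t) + len(prefix)` → output = 8
So t = 'APP'

Answer: 'APP'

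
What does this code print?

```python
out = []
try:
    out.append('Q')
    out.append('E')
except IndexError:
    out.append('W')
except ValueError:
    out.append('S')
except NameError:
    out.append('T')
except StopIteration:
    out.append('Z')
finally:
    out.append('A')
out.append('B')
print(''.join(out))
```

Execution trace: 'Q' (try body) → 'E' (try body, no exception) → 'A' (finally) → 'B' (after the try/except). Output: QEAB

Answer: QEAB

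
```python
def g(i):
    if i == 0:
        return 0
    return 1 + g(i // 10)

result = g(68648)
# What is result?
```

Count of digits of 68648: 5

Answer: 5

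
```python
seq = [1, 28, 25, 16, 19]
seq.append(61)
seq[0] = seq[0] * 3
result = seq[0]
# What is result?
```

Trace:
`seq = [1, 28, 25, 16, 19]` → seq = [1, 28, 25, 16, 19]
`seq.append(61)` → seq = [1, 28, 25, 16, 19, 61]
`seq[0] = seq[0] * 3` → seq = [3, 28, 25, 16, 19, 61]
`result = seq[0]` → result = 3
So result = 3

Answer: 3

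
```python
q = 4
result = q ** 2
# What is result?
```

Trace:
`q = 4` → q = 4
`result = q ** 2` → result = 16
So result = 16

Answer: 16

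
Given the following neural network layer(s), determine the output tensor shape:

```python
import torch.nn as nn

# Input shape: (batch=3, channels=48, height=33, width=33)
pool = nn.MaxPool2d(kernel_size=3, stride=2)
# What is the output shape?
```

Input: (3, 48, 33, 33) -> Output: (3, 48, 16, 16)

Answer: (3, 48, 16, 16)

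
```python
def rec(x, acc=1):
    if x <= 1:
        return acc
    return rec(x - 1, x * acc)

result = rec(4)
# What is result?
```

Accumulator trace (n, acc): (4, 1) -> (3, 4) -> (2, 12) -> (1, 24) -> return 24

Answer: 24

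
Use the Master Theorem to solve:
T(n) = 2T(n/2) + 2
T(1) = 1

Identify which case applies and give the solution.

a=2, b=2, f(n)=2. log_2(2) = 1. Since c=0 < 1, Case 1 applies: T(n) = Θ(n^log_b(a)) = O(n).

Answer: O(n) - Case 1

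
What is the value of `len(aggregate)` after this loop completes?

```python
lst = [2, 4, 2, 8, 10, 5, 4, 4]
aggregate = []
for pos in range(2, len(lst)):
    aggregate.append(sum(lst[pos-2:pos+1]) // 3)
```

Number of 3-element averages
`aggregate` takes the values: [] → [2] → [2, 4] → [2, 4, 6] → [2, 4, 6, 7] → [2, 4, 6, 7, 6] → [2, 4, 6, 7, 6, 4]
So `len(aggregate)` = 6

Answer: 6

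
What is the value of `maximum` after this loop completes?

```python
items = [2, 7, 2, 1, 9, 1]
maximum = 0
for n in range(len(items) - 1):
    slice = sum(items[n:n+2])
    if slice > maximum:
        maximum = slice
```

Max sum of 2-element window in [2, 7, 2, 1, 9, 1]
`maximum` takes the values: 0 → 9 → 10

Answer: 10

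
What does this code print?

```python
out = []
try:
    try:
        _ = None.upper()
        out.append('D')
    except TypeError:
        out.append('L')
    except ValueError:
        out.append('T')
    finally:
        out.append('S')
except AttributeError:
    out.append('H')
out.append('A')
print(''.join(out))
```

Execution trace: 'S' (finally) → 'H' (outer except AttributeError) → 'A' (after the try/except). Output: SHA

Answer: SHA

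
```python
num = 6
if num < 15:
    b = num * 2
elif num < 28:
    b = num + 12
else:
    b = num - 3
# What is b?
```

Trace:
`num = 6` → num = 6
`if num < 15: ...` → num < 15 is True → b = 12
So b = 12

Answer: 12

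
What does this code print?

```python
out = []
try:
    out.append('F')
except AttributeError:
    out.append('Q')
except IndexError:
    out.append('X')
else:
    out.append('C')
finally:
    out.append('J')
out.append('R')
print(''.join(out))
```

Execution trace: 'F' (try body, no exception) → 'C' (else) → 'J' (finally) → 'R' (after the try/except). Output: FCJR

Answer: FCJR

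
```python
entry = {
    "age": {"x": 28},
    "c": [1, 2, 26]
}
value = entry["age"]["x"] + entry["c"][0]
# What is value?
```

Trace:
`entry = { ...` → entry = {'age': {'x': 28}, 'c': [1, 2, 26]}
`value = entry["age"]["x"] + entry["c"][0]` → value = 29
So value = 29

Answer: 29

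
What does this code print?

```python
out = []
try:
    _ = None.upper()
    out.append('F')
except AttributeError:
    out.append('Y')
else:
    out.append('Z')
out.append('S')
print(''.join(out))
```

Execution trace: 'Y' (except AttributeError) → 'S' (after the try/except). Output: YS

Answer: YS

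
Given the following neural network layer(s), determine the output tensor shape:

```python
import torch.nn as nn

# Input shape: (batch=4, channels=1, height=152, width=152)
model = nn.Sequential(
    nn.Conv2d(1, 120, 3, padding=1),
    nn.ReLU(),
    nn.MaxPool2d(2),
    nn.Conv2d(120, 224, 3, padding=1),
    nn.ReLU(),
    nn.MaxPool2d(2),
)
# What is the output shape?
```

Input: (4, 1, 152, 152) -> after first Conv2d: (4, 120, 152, 152) -> after first MaxPool2d: (4, 120, 76, 76) -> after second Conv2d: (4, 224, 76, 76) -> Output: (4, 224, 38, 38)

Answer: (4, 224, 38, 38)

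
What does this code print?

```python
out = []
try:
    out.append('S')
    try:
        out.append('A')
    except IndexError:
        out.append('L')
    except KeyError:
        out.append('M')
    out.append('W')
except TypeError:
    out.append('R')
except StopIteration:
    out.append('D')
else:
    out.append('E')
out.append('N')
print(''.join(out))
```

Execution trace: 'S' (try body) → 'A' (inner try body, no exception) → 'W' (try body, no exception) → 'E' (else) → 'N' (after the try/except). Output: SAWEN

Answer: SAWEN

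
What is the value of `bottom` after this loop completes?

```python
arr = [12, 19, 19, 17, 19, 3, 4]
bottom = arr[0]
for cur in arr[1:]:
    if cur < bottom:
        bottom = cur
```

Minimum of [12, 19, 19, 17, 19, 3, 4]
`bottom` takes the values: 12 → 3

Answer: 3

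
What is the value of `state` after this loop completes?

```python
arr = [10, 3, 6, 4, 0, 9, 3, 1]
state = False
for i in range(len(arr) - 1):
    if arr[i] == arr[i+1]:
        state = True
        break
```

Check consecutive duplicates in [10, 3, 6, 4, 0, 9, 3, 1]
`state` takes the values: False

Answer: False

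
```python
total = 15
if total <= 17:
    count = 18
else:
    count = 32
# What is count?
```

Trace:
`total = 15` → total = 15
`if total <= 17: ...` → total <= 17 is True → count = 18
So count = 18

Answer: 18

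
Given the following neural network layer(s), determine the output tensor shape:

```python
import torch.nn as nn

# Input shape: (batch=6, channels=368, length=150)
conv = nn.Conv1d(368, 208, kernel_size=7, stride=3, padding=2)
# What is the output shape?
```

Input: (6, 368, 150) -> Output: (6, 208, 50)

Answer: (6, 208, 50)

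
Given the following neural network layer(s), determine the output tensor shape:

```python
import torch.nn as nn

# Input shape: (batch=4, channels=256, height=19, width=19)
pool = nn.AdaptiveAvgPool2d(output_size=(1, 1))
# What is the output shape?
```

Input: (4, 256, 19, 19) -> Output: (4, 256, 1, 1)

Answer: (4, 256, 1, 1)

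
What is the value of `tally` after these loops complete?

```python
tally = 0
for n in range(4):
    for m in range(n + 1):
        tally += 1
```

Triangle: 1 + 2 + ... + 4
`tally` takes the values: 0 → 1 → 2 → 3 → 4 → 5 → 6 → 7 → 8 → 9 → 10

Answer: 10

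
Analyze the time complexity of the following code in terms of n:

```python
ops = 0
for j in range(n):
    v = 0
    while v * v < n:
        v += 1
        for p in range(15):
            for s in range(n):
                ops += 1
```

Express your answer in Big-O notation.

Each loop level contributes: n × √n × 1 × n. Multiplying the contributions gives O(n^2√n).

Answer: O(n^2√n)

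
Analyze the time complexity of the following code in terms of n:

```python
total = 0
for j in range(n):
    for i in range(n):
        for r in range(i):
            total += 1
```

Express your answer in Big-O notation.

Each loop level contributes: n × n × n. Multiplying the contributions gives O(n^3).

Answer: O(n^3)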